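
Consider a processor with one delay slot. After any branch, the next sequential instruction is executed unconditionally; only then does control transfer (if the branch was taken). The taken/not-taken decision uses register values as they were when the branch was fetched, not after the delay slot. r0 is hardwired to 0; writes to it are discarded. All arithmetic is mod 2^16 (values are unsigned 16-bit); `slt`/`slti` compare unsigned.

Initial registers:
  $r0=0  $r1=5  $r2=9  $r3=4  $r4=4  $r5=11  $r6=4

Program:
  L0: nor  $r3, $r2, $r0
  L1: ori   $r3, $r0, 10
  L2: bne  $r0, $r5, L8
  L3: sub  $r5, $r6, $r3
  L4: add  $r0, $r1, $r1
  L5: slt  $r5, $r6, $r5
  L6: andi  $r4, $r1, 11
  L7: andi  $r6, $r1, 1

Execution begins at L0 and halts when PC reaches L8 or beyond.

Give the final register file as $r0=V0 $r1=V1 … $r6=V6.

PC=0  nor  $r3, $r2, $r0     | $r0=0 $r1=5 $r2=9 $r3=65526 $r4=4 $r5=11 $r6=4
PC=1  ori   $r3, $r0, 10     | $r0=0 $r1=5 $r2=9 $r3=10 $r4=4 $r5=11 $r6=4
PC=2  bne  $r0, $r5, L8      | $r0=0 $r1=5 $r2=9 $r3=10 $r4=4 $r5=11 $r6=4  [TAKEN]
PC=3  sub  $r5, $r6, $r3     | $r0=0 $r1=5 $r2=9 $r3=10 $r4=4 $r5=65530 $r6=4

$r0=0 $r1=5 $r2=9 $r3=10 $r4=4 $r5=65530 $r6=4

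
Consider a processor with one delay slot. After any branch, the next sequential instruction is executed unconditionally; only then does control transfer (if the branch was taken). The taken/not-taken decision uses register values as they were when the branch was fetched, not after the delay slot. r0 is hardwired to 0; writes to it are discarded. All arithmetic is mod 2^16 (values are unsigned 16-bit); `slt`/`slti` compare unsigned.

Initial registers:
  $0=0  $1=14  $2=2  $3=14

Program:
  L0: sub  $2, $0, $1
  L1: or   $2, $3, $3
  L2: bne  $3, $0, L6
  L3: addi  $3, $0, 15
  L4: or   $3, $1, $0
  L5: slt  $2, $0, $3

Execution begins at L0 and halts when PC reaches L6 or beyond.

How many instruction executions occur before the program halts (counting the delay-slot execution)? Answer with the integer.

4

PC=0  sub  $2, $0, $1        | $0=0 $1=14 $2=65522 $3=14
PC=1  or   $2, $3, $3        | $0=0 $1=14 $2=14 $3=14
PC=2  bne  $3, $0, L6        | $0=0 $1=14 $2=14 $3=14  [TAKEN]
PC=3  addi  $3, $0, 15       | $0=0 $1=14 $2=14 $3=15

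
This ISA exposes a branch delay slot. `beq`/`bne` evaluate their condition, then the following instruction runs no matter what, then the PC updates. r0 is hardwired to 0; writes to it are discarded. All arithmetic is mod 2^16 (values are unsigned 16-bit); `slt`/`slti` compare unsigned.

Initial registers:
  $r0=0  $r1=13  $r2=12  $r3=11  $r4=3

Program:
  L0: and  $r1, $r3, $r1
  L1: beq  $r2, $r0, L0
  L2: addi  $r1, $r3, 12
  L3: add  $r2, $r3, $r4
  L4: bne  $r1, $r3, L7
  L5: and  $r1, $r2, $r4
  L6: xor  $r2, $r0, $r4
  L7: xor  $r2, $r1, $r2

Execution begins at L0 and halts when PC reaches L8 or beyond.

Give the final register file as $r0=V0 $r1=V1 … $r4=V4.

$r0=0 $r1=2 $r2=12 $r3=11 $r4=3

PC=0  and  $r1, $r3, $r1     | $r0=0 $r1=9 $r2=12 $r3=11 $r4=3
PC=1  beq  $r2, $r0, L0      | $r0=0 $r1=9 $r2=12 $r3=11 $r4=3  [not taken]
PC=2  addi  $r1, $r3, 12     | $r0=0 $r1=23 $r2=12 $r3=11 $r4=3
PC=3  add  $r2, $r3, $r4     | $r0=0 $r1=23 $r2=14 $r3=11 $r4=3
PC=4  bne  $r1, $r3, L7      | $r0=0 $r1=23 $r2=14 $r3=11 $r4=3  [TAKEN]
PC=5  and  $r1, $r2, $r4     | $r0=0 $r1=2 $r2=14 $r3=11 $r4=3
PC=7  xor  $r2, $r1, $r2     | $r0=0 $r1=2 $r2=12 $r3=11 $r4=3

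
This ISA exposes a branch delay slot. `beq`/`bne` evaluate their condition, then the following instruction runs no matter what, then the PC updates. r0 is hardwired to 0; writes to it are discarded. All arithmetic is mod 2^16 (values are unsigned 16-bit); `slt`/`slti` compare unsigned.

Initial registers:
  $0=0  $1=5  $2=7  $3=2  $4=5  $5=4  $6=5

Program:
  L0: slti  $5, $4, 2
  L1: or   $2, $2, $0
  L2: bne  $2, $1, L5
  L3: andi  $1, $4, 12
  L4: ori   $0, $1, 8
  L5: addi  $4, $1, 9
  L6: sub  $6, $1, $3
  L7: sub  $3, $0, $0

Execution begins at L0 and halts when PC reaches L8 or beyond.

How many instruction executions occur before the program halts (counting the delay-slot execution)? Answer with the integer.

7

#0 slti  $5, $4, 2 ; 0/5/7/2/5/0/5
#1 or   $2, $2, $0 ; 0/5/7/2/5/0/5
#2 bne  $2, $1, L5 ; 0/5/7/2/5/0/5 ; →target
#3 andi  $1, $4, 12 ; 0/4/7/2/5/0/5
#5 addi  $4, $1, 9 ; 0/4/7/2/13/0/5
#6 sub  $6, $1, $3 ; 0/4/7/2/13/0/2
#7 sub  $3, $0, $0 ; 0/4/7/0/13/0/2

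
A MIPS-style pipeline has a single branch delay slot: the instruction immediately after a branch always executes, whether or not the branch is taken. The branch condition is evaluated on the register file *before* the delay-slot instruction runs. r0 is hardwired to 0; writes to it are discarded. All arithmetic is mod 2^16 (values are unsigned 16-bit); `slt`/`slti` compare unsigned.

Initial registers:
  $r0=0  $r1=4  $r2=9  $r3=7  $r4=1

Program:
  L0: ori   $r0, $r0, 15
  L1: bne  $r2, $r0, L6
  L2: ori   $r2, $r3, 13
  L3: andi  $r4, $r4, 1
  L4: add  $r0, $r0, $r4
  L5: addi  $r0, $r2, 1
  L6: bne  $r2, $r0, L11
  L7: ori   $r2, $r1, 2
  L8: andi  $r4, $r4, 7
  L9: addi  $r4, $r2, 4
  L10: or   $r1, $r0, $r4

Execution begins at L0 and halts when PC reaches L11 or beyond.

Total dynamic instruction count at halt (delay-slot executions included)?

5

[0] ori   $r0, $r0, 15  →  {$r0:0, $r1:4, $r2:9, $r3:7, $r4:1}
[1] bne  $r2, $r0, L6  →  {$r0:0, $r1:4, $r2:9, $r3:7, $r4:1}  ⟨branch taken⟩
[2] ori   $r2, $r3, 13  →  {$r0:0, $r1:4, $r2:15, $r3:7, $r4:1}
[6] bne  $r2, $r0, L11  →  {$r0:0, $r1:4, $r2:15, $r3:7, $r4:1}  ⟨branch taken⟩
[7] ori   $r2, $r1, 2  →  {$r0:0, $r1:4, $r2:6, $r3:7, $r4:1}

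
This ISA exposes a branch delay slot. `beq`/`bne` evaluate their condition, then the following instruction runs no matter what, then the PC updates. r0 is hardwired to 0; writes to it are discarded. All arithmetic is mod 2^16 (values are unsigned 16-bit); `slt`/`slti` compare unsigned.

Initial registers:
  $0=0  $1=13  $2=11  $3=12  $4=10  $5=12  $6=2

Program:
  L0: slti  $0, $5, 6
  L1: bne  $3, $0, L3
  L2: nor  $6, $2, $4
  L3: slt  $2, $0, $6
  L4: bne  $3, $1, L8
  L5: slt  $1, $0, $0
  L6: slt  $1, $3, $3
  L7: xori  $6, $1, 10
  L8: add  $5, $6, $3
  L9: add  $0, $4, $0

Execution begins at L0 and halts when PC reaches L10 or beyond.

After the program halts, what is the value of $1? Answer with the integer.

PC=0  slti  $0, $5, 6        | $0=0 $1=13 $2=11 $3=12 $4=10 $5=12 $6=2
PC=1  bne  $3, $0, L3        | $0=0 $1=13 $2=11 $3=12 $4=10 $5=12 $6=2  [TAKEN]
PC=2  nor  $6, $2, $4        | $0=0 $1=13 $2=11 $3=12 $4=10 $5=12 $6=65524
PC=3  slt  $2, $0, $6        | $0=0 $1=13 $2=1 $3=12 $4=10 $5=12 $6=65524
PC=4  bne  $3, $1, L8        | $0=0 $1=13 $2=1 $3=12 $4=10 $5=12 $6=65524  [TAKEN]
PC=5  slt  $1, $0, $0        | $0=0 $1=0 $2=1 $3=12 $4=10 $5=12 $6=65524
PC=8  add  $5, $6, $3        | $0=0 $1=0 $2=1 $3=12 $4=10 $5=0 $6=65524
PC=9  add  $0, $4, $0        | $0=0 $1=0 $2=1 $3=12 $4=10 $5=0 $6=65524

0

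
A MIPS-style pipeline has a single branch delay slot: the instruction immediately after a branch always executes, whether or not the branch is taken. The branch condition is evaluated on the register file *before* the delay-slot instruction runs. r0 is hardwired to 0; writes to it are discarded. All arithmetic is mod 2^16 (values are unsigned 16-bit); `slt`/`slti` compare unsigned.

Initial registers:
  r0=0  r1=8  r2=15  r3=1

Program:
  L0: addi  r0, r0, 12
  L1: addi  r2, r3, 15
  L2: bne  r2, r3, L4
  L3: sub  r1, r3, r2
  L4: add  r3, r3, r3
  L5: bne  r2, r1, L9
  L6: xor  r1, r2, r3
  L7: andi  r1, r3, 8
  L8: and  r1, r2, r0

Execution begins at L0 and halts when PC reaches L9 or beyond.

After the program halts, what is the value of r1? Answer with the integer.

18

PC=0  addi  r0, r0, 12       | r0=0 r1=8 r2=15 r3=1
PC=1  addi  r2, r3, 15       | r0=0 r1=8 r2=16 r3=1
PC=2  bne  r2, r3, L4        | r0=0 r1=8 r2=16 r3=1  [TAKEN]
PC=3  sub  r1, r3, r2        | r0=0 r1=65521 r2=16 r3=1
PC=4  add  r3, r3, r3        | r0=0 r1=65521 r2=16 r3=2
PC=5  bne  r2, r1, L9        | r0=0 r1=65521 r2=16 r3=2  [TAKEN]
PC=6  xor  r1, r2, r3        | r0=0 r1=18 r2=16 r3=2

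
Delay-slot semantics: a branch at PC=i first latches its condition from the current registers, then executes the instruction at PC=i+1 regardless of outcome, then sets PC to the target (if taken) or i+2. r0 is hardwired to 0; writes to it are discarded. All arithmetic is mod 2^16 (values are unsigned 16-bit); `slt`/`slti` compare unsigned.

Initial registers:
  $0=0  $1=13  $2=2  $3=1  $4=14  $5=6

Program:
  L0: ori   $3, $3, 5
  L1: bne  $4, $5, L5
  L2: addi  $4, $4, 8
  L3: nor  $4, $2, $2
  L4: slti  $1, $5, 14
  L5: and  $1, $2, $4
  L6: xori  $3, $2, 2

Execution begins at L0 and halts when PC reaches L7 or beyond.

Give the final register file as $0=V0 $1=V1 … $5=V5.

  step pc=0: ori   $3, $3, 5  regs=(0,13,2,5,14,6)
  step pc=1: bne  $4, $5, L5  cond=T  regs=(0,13,2,5,14,6)
  step pc=2: addi  $4, $4, 8  regs=(0,13,2,5,22,6)
  step pc=5: and  $1, $2, $4  regs=(0,2,2,5,22,6)
  step pc=6: xori  $3, $2, 2  regs=(0,2,2,0,22,6)

$0=0 $1=2 $2=2 $3=0 $4=22 $5=6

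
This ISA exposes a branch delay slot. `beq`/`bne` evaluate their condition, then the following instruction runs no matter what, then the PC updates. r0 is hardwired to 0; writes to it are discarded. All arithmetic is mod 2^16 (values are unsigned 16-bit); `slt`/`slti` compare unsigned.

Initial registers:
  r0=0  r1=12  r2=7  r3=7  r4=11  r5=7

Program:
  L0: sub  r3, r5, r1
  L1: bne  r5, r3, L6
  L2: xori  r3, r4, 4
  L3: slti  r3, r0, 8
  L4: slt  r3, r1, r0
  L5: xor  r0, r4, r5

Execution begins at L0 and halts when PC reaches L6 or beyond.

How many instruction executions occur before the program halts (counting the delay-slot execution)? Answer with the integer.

#0 sub  r3, r5, r1 ; 0/12/7/65531/11/7
#1 bne  r5, r3, L6 ; 0/12/7/65531/11/7 ; →target
#2 xori  r3, r4, 4 ; 0/12/7/15/11/7

3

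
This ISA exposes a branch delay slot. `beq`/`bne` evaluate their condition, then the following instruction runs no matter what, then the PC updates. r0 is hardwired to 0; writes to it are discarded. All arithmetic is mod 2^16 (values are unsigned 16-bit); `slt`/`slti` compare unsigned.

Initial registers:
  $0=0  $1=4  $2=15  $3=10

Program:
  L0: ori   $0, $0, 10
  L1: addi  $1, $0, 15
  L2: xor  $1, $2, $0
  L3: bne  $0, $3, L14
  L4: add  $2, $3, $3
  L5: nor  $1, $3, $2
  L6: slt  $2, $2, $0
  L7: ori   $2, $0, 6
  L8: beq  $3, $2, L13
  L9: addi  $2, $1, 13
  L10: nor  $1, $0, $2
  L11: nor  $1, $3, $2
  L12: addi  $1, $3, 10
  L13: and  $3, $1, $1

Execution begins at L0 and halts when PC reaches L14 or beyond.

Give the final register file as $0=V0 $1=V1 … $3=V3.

$0=0 $1=15 $2=20 $3=10

[0] ori   $0, $0, 10  →  {$0:0, $1:4, $2:15, $3:10}
[1] addi  $1, $0, 15  →  {$0:0, $1:15, $2:15, $3:10}
[2] xor  $1, $2, $0  →  {$0:0, $1:15, $2:15, $3:10}
[3] bne  $0, $3, L14  →  {$0:0, $1:15, $2:15, $3:10}  ⟨branch taken⟩
[4] add  $2, $3, $3  →  {$0:0, $1:15, $2:20, $3:10}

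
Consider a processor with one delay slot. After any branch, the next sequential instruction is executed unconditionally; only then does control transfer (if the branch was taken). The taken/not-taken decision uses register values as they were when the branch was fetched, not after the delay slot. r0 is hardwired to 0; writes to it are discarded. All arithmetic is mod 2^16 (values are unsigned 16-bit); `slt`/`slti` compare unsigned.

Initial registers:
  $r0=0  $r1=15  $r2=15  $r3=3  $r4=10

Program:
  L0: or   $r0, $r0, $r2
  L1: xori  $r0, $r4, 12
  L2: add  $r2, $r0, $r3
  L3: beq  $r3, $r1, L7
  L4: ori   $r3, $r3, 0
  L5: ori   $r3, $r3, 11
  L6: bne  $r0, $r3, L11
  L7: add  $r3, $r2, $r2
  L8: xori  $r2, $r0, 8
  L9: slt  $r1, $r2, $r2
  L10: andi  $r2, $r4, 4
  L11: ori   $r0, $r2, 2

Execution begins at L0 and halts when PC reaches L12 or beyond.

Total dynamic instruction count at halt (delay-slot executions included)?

PC=0  or   $r0, $r0, $r2     | $r0=0 $r1=15 $r2=15 $r3=3 $r4=10
PC=1  xori  $r0, $r4, 12     | $r0=0 $r1=15 $r2=15 $r3=3 $r4=10
PC=2  add  $r2, $r0, $r3     | $r0=0 $r1=15 $r2=3 $r3=3 $r4=10
PC=3  beq  $r3, $r1, L7      | $r0=0 $r1=15 $r2=3 $r3=3 $r4=10  [not taken]
PC=4  ori   $r3, $r3, 0      | $r0=0 $r1=15 $r2=3 $r3=3 $r4=10
PC=5  ori   $r3, $r3, 11     | $r0=0 $r1=15 $r2=3 $r3=11 $r4=10
PC=6  bne  $r0, $r3, L11     | $r0=0 $r1=15 $r2=3 $r3=11 $r4=10  [TAKEN]
PC=7  add  $r3, $r2, $r2     | $r0=0 $r1=15 $r2=3 $r3=6 $r4=10
PC=11 ori   $r0, $r2, 2      | $r0=0 $r1=15 $r2=3 $r3=6 $r4=10

9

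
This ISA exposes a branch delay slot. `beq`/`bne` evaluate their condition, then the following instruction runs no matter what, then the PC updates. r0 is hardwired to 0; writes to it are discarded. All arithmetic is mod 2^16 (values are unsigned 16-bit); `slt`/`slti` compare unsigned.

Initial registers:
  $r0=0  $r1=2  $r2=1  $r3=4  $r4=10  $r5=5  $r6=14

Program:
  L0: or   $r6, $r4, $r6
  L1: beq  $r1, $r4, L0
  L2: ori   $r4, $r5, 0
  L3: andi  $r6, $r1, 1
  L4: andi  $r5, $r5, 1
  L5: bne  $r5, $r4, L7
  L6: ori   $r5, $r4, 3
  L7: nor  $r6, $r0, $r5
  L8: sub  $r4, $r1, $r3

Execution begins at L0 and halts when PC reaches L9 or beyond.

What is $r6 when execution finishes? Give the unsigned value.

65528

  step pc=0: or   $r6, $r4, $r6  regs=(0,2,1,4,10,5,14)
  step pc=1: beq  $r1, $r4, L0  cond=F  regs=(0,2,1,4,10,5,14)
  step pc=2: ori   $r4, $r5, 0  regs=(0,2,1,4,5,5,14)
  step pc=3: andi  $r6, $r1, 1  regs=(0,2,1,4,5,5,0)
  step pc=4: andi  $r5, $r5, 1  regs=(0,2,1,4,5,1,0)
  step pc=5: bne  $r5, $r4, L7  cond=T  regs=(0,2,1,4,5,1,0)
  step pc=6: ori   $r5, $r4, 3  regs=(0,2,1,4,5,7,0)
  step pc=7: nor  $r6, $r0, $r5  regs=(0,2,1,4,5,7,65528)
  step pc=8: sub  $r4, $r1, $r3  regs=(0,2,1,4,65534,7,65528)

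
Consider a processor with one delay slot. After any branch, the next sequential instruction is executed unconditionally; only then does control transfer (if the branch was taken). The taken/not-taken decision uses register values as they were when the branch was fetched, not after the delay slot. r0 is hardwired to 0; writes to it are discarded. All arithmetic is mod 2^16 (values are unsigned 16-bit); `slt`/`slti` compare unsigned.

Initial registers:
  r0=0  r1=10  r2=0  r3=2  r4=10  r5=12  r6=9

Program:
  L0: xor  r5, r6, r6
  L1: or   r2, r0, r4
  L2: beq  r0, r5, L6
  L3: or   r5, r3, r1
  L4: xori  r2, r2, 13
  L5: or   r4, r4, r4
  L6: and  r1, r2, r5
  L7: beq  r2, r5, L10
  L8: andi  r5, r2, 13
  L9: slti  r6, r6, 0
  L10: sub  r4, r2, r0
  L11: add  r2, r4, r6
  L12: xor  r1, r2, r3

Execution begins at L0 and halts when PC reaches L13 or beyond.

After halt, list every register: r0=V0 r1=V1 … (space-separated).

r0=0 r1=17 r2=19 r3=2 r4=10 r5=8 r6=9

#0 xor  r5, r6, r6 ; 0/10/0/2/10/0/9
#1 or   r2, r0, r4 ; 0/10/10/2/10/0/9
#2 beq  r0, r5, L6 ; 0/10/10/2/10/0/9 ; →target
#3 or   r5, r3, r1 ; 0/10/10/2/10/10/9
#6 and  r1, r2, r5 ; 0/10/10/2/10/10/9
#7 beq  r2, r5, L10 ; 0/10/10/2/10/10/9 ; →target
#8 andi  r5, r2, 13 ; 0/10/10/2/10/8/9
#10 sub  r4, r2, r0 ; 0/10/10/2/10/8/9
#11 add  r2, r4, r6 ; 0/10/19/2/10/8/9
#12 xor  r1, r2, r3 ; 0/17/19/2/10/8/9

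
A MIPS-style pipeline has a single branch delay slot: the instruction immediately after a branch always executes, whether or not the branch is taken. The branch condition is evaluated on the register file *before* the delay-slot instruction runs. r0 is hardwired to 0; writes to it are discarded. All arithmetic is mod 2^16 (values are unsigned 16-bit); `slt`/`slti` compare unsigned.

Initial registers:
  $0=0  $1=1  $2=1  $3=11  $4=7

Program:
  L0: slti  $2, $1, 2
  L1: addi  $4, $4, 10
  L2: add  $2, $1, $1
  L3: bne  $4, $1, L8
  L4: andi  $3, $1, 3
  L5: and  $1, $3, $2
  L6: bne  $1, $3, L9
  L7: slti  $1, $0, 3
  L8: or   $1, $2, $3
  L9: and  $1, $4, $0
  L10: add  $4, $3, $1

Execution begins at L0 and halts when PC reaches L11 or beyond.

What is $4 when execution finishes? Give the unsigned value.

1

PC=0  slti  $2, $1, 2        | $0=0 $1=1 $2=1 $3=11 $4=7
PC=1  addi  $4, $4, 10       | $0=0 $1=1 $2=1 $3=11 $4=17
PC=2  add  $2, $1, $1        | $0=0 $1=1 $2=2 $3=11 $4=17
PC=3  bne  $4, $1, L8        | $0=0 $1=1 $2=2 $3=11 $4=17  [TAKEN]
PC=4  andi  $3, $1, 3        | $0=0 $1=1 $2=2 $3=1 $4=17
PC=8  or   $1, $2, $3        | $0=0 $1=3 $2=2 $3=1 $4=17
PC=9  and  $1, $4, $0        | $0=0 $1=0 $2=2 $3=1 $4=17
PC=10 add  $4, $3, $1        | $0=0 $1=0 $2=2 $3=1 $4=1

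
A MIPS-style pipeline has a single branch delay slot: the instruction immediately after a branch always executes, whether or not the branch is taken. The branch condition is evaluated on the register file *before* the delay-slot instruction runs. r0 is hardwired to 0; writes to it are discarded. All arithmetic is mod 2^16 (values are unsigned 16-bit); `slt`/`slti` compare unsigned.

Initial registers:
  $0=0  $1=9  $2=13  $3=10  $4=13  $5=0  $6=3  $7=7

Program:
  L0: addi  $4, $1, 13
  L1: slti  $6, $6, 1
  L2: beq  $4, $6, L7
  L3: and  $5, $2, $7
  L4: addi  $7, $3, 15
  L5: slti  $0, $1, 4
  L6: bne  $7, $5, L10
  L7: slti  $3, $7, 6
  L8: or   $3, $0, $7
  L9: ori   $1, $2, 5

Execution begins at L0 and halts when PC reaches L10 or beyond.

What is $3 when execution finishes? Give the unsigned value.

[0] addi  $4, $1, 13  →  {$0:0, $1:9, $2:13, $3:10, $4:22, $5:0, $6:3, $7:7}
[1] slti  $6, $6, 1  →  {$0:0, $1:9, $2:13, $3:10, $4:22, $5:0, $6:0, $7:7}
[2] beq  $4, $6, L7  →  {$0:0, $1:9, $2:13, $3:10, $4:22, $5:0, $6:0, $7:7}  ⟨branch fallthrough⟩
[3] and  $5, $2, $7  →  {$0:0, $1:9, $2:13, $3:10, $4:22, $5:5, $6:0, $7:7}
[4] addi  $7, $3, 15  →  {$0:0, $1:9, $2:13, $3:10, $4:22, $5:5, $6:0, $7:25}
[5] slti  $0, $1, 4  →  {$0:0, $1:9, $2:13, $3:10, $4:22, $5:5, $6:0, $7:25}
[6] bne  $7, $5, L10  →  {$0:0, $1:9, $2:13, $3:10, $4:22, $5:5, $6:0, $7:25}  ⟨branch taken⟩
[7] slti  $3, $7, 6  →  {$0:0, $1:9, $2:13, $3:0, $4:22, $5:5, $6:0, $7:25}

0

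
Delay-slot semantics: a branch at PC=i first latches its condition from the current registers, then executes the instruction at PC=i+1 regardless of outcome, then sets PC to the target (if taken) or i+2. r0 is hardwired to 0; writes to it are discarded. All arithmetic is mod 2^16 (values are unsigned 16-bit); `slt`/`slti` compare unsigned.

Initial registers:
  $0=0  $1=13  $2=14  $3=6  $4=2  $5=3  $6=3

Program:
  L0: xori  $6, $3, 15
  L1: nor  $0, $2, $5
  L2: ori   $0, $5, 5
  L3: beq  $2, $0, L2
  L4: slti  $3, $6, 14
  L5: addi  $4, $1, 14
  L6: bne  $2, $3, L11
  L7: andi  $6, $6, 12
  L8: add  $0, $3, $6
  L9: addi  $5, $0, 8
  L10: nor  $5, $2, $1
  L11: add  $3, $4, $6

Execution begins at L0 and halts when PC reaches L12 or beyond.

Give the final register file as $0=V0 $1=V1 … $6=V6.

  step pc=0: xori  $6, $3, 15  regs=(0,13,14,6,2,3,9)
  step pc=1: nor  $0, $2, $5  regs=(0,13,14,6,2,3,9)
  step pc=2: ori   $0, $5, 5  regs=(0,13,14,6,2,3,9)
  step pc=3: beq  $2, $0, L2  cond=F  regs=(0,13,14,6,2,3,9)
  step pc=4: slti  $3, $6, 14  regs=(0,13,14,1,2,3,9)
  step pc=5: addi  $4, $1, 14  regs=(0,13,14,1,27,3,9)
  step pc=6: bne  $2, $3, L11  cond=T  regs=(0,13,14,1,27,3,9)
  step pc=7: andi  $6, $6, 12  regs=(0,13,14,1,27,3,8)
  step pc=11: add  $3, $4, $6  regs=(0,13,14,35,27,3,8)

$0=0 $1=13 $2=14 $3=35 $4=27 $5=3 $6=8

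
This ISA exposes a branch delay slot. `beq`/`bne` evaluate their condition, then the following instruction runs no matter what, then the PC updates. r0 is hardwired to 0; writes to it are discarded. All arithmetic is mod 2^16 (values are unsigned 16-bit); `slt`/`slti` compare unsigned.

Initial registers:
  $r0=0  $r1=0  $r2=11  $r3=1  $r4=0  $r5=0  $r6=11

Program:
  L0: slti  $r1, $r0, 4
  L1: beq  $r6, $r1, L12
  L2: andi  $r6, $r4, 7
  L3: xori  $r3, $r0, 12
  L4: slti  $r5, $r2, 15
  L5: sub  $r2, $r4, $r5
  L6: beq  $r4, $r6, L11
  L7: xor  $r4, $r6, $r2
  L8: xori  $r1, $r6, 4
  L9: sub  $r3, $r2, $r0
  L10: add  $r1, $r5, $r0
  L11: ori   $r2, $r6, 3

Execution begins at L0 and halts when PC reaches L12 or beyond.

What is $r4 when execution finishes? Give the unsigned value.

65535

[0] slti  $r1, $r0, 4  →  {$r0:0, $r1:1, $r2:11, $r3:1, $r4:0, $r5:0, $r6:11}
[1] beq  $r6, $r1, L12  →  {$r0:0, $r1:1, $r2:11, $r3:1, $r4:0, $r5:0, $r6:11}  ⟨branch fallthrough⟩
[2] andi  $r6, $r4, 7  →  {$r0:0, $r1:1, $r2:11, $r3:1, $r4:0, $r5:0, $r6:0}
[3] xori  $r3, $r0, 12  →  {$r0:0, $r1:1, $r2:11, $r3:12, $r4:0, $r5:0, $r6:0}
[4] slti  $r5, $r2, 15  →  {$r0:0, $r1:1, $r2:11, $r3:12, $r4:0, $r5:1, $r6:0}
[5] sub  $r2, $r4, $r5  →  {$r0:0, $r1:1, $r2:65535, $r3:12, $r4:0, $r5:1, $r6:0}
[6] beq  $r4, $r6, L11  →  {$r0:0, $r1:1, $r2:65535, $r3:12, $r4:0, $r5:1, $r6:0}  ⟨branch taken⟩
[7] xor  $r4, $r6, $r2  →  {$r0:0, $r1:1, $r2:65535, $r3:12, $r4:65535, $r5:1, $r6:0}
[11] ori   $r2, $r6, 3  →  {$r0:0, $r1:1, $r2:3, $r3:12, $r4:65535, $r5:1, $r6:0}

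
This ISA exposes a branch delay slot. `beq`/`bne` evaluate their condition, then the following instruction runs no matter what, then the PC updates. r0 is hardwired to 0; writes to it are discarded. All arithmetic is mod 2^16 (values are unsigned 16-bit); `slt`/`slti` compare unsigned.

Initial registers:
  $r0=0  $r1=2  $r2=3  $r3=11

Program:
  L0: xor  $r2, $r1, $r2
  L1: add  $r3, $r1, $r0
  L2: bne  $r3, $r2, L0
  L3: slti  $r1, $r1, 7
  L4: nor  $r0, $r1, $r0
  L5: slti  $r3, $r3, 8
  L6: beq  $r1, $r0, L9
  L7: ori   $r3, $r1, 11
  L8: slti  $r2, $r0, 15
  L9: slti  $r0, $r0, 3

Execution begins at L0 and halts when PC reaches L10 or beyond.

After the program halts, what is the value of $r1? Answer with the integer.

  step pc=0: xor  $r2, $r1, $r2  regs=(0,2,1,11)
  step pc=1: add  $r3, $r1, $r0  regs=(0,2,1,2)
  step pc=2: bne  $r3, $r2, L0  cond=T  regs=(0,2,1,2)
  step pc=3: slti  $r1, $r1, 7  regs=(0,1,1,2)
  step pc=0: xor  $r2, $r1, $r2  regs=(0,1,0,2)
  step pc=1: add  $r3, $r1, $r0  regs=(0,1,0,1)
  step pc=2: bne  $r3, $r2, L0  cond=T  regs=(0,1,0,1)
  step pc=3: slti  $r1, $r1, 7  regs=(0,1,0,1)
  step pc=0: xor  $r2, $r1, $r2  regs=(0,1,1,1)
  step pc=1: add  $r3, $r1, $r0  regs=(0,1,1,1)
  step pc=2: bne  $r3, $r2, L0  cond=F  regs=(0,1,1,1)
  step pc=3: slti  $r1, $r1, 7  regs=(0,1,1,1)
  step pc=4: nor  $r0, $r1, $r0  regs=(0,1,1,1)
  step pc=5: slti  $r3, $r3, 8  regs=(0,1,1,1)
  step pc=6: beq  $r1, $r0, L9  cond=F  regs=(0,1,1,1)
  step pc=7: ori   $r3, $r1, 11  regs=(0,1,1,11)
  step pc=8: slti  $r2, $r0, 15  regs=(0,1,1,11)
  step pc=9: slti  $r0, $r0, 3  regs=(0,1,1,11)

1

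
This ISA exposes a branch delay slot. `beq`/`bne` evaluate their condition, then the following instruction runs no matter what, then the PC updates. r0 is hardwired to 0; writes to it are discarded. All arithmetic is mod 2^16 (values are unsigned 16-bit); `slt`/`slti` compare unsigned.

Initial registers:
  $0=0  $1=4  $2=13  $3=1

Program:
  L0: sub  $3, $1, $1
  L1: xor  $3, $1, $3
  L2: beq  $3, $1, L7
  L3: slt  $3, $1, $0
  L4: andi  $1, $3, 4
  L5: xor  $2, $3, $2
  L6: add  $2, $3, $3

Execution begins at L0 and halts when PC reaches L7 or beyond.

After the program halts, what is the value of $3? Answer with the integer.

#0 sub  $3, $1, $1 ; 0/4/13/0
#1 xor  $3, $1, $3 ; 0/4/13/4
#2 beq  $3, $1, L7 ; 0/4/13/4 ; →target
#3 slt  $3, $1, $0 ; 0/4/13/0

0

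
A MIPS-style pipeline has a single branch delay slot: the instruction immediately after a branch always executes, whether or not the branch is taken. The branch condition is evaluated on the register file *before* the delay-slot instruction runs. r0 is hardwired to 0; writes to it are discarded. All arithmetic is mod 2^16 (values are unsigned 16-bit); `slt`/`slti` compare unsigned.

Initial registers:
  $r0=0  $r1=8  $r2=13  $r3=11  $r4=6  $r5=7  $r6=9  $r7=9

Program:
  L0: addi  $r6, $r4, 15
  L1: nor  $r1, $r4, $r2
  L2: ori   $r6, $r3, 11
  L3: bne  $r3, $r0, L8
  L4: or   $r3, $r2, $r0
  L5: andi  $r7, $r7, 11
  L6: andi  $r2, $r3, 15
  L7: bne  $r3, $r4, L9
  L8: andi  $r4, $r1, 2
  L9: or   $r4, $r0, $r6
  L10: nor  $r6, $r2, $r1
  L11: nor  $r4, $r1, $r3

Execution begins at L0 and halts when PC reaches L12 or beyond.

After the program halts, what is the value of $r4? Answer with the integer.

2

#0 addi  $r6, $r4, 15 ; 0/8/13/11/6/7/21/9
#1 nor  $r1, $r4, $r2 ; 0/65520/13/11/6/7/21/9
#2 ori   $r6, $r3, 11 ; 0/65520/13/11/6/7/11/9
#3 bne  $r3, $r0, L8 ; 0/65520/13/11/6/7/11/9 ; →target
#4 or   $r3, $r2, $r0 ; 0/65520/13/13/6/7/11/9
#8 andi  $r4, $r1, 2 ; 0/65520/13/13/0/7/11/9
#9 or   $r4, $r0, $r6 ; 0/65520/13/13/11/7/11/9
#10 nor  $r6, $r2, $r1 ; 0/65520/13/13/11/7/2/9
#11 nor  $r4, $r1, $r3 ; 0/65520/13/13/2/7/2/9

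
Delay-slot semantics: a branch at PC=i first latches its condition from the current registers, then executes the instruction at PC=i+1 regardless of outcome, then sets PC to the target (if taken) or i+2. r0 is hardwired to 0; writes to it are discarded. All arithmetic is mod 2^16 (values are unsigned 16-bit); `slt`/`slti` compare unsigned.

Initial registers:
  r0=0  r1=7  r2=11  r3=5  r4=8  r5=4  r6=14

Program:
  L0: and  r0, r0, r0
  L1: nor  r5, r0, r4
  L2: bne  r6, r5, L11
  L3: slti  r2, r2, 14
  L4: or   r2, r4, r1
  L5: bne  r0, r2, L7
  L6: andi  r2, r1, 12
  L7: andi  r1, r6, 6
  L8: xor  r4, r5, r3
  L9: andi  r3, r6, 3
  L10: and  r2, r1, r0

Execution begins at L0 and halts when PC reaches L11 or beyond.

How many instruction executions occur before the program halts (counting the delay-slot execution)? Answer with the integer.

4

PC=0  and  r0, r0, r0        | r0=0 r1=7 r2=11 r3=5 r4=8 r5=4 r6=14
PC=1  nor  r5, r0, r4        | r0=0 r1=7 r2=11 r3=5 r4=8 r5=65527 r6=14
PC=2  bne  r6, r5, L11       | r0=0 r1=7 r2=11 r3=5 r4=8 r5=65527 r6=14  [TAKEN]
PC=3  slti  r2, r2, 14       | r0=0 r1=7 r2=1 r3=5 r4=8 r5=65527 r6=14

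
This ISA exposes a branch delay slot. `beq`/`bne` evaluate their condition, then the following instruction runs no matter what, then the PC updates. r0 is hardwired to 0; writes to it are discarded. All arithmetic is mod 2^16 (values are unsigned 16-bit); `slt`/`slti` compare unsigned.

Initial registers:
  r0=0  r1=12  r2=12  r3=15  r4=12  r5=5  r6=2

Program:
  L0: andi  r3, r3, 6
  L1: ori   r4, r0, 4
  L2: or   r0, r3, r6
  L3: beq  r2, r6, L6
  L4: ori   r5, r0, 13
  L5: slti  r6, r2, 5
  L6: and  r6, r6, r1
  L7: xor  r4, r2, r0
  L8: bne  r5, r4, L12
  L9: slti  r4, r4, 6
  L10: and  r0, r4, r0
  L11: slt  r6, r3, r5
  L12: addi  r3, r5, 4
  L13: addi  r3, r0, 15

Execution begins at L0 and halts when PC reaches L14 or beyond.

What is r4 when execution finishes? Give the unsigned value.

#0 andi  r3, r3, 6 ; 0/12/12/6/12/5/2
#1 ori   r4, r0, 4 ; 0/12/12/6/4/5/2
#2 or   r0, r3, r6 ; 0/12/12/6/4/5/2
#3 beq  r2, r6, L6 ; 0/12/12/6/4/5/2 ; →fallthru
#4 ori   r5, r0, 13 ; 0/12/12/6/4/13/2
#5 slti  r6, r2, 5 ; 0/12/12/6/4/13/0
#6 and  r6, r6, r1 ; 0/12/12/6/4/13/0
#7 xor  r4, r2, r0 ; 0/12/12/6/12/13/0
#8 bne  r5, r4, L12 ; 0/12/12/6/12/13/0 ; →target
#9 slti  r4, r4, 6 ; 0/12/12/6/0/13/0
#12 addi  r3, r5, 4 ; 0/12/12/17/0/13/0
#13 addi  r3, r0, 15 ; 0/12/12/15/0/13/0

0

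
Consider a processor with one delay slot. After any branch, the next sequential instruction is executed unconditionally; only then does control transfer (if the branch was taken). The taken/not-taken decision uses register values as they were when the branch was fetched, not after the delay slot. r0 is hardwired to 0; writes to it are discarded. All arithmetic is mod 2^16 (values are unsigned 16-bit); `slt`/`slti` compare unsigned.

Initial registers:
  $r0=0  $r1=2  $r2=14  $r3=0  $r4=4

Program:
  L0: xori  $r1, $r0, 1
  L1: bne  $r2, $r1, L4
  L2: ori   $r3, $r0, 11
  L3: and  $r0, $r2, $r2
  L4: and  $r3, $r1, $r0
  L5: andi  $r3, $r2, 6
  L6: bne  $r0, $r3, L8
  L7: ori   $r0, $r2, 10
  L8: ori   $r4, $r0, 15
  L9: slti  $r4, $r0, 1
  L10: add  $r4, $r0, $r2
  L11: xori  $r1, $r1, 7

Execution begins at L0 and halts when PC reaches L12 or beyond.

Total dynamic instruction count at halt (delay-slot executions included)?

11

#0 xori  $r1, $r0, 1 ; 0/1/14/0/4
#1 bne  $r2, $r1, L4 ; 0/1/14/0/4 ; →target
#2 ori   $r3, $r0, 11 ; 0/1/14/11/4
#4 and  $r3, $r1, $r0 ; 0/1/14/0/4
#5 andi  $r3, $r2, 6 ; 0/1/14/6/4
#6 bne  $r0, $r3, L8 ; 0/1/14/6/4 ; →target
#7 ori   $r0, $r2, 10 ; 0/1/14/6/4
#8 ori   $r4, $r0, 15 ; 0/1/14/6/15
#9 slti  $r4, $r0, 1 ; 0/1/14/6/1
#10 add  $r4, $r0, $r2 ; 0/1/14/6/14
#11 xori  $r1, $r1, 7 ; 0/6/14/6/14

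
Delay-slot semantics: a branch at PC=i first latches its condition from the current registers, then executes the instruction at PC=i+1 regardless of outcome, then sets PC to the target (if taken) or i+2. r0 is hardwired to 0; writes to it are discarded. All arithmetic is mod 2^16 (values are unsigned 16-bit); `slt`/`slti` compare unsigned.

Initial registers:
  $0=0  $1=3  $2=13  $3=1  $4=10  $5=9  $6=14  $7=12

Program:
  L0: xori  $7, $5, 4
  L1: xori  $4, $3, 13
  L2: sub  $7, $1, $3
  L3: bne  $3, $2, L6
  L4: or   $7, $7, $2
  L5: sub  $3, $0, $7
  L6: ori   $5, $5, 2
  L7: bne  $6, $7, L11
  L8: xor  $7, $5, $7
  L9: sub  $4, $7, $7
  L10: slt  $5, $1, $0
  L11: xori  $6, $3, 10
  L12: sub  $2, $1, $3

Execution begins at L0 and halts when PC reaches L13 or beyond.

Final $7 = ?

  step pc=0: xori  $7, $5, 4  regs=(0,3,13,1,10,9,14,13)
  step pc=1: xori  $4, $3, 13  regs=(0,3,13,1,12,9,14,13)
  step pc=2: sub  $7, $1, $3  regs=(0,3,13,1,12,9,14,2)
  step pc=3: bne  $3, $2, L6  cond=T  regs=(0,3,13,1,12,9,14,2)
  step pc=4: or   $7, $7, $2  regs=(0,3,13,1,12,9,14,15)
  step pc=6: ori   $5, $5, 2  regs=(0,3,13,1,12,11,14,15)
  step pc=7: bne  $6, $7, L11  cond=T  regs=(0,3,13,1,12,11,14,15)
  step pc=8: xor  $7, $5, $7  regs=(0,3,13,1,12,11,14,4)
  step pc=11: xori  $6, $3, 10  regs=(0,3,13,1,12,11,11,4)
  step pc=12: sub  $2, $1, $3  regs=(0,3,2,1,12,11,11,4)

4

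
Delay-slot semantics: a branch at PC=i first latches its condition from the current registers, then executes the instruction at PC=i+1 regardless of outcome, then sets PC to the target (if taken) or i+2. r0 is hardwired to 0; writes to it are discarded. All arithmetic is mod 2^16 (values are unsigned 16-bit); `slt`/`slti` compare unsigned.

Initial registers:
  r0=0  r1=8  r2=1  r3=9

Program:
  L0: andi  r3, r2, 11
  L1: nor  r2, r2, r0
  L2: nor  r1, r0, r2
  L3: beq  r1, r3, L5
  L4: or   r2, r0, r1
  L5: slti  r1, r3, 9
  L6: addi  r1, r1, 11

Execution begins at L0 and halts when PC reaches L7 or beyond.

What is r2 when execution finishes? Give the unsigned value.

1

[0] andi  r3, r2, 11  →  {r0:0, r1:8, r2:1, r3:1}
[1] nor  r2, r2, r0  →  {r0:0, r1:8, r2:65534, r3:1}
[2] nor  r1, r0, r2  →  {r0:0, r1:1, r2:65534, r3:1}
[3] beq  r1, r3, L5  →  {r0:0, r1:1, r2:65534, r3:1}  ⟨branch taken⟩
[4] or   r2, r0, r1  →  {r0:0, r1:1, r2:1, r3:1}
[5] slti  r1, r3, 9  →  {r0:0, r1:1, r2:1, r3:1}
[6] addi  r1, r1, 11  →  {r0:0, r1:12, r2:1, r3:1}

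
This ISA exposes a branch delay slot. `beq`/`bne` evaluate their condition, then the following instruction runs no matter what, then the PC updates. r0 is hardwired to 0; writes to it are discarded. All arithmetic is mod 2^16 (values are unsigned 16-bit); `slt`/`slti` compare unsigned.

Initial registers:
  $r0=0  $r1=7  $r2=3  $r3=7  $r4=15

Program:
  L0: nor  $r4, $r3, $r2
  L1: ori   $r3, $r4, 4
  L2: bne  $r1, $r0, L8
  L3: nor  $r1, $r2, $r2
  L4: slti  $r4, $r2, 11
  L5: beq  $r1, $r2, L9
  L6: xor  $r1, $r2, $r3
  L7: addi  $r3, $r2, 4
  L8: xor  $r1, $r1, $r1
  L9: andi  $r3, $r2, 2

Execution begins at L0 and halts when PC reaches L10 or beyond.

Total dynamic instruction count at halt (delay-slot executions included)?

6

#0 nor  $r4, $r3, $r2 ; 0/7/3/7/65528
#1 ori   $r3, $r4, 4 ; 0/7/3/65532/65528
#2 bne  $r1, $r0, L8 ; 0/7/3/65532/65528 ; →target
#3 nor  $r1, $r2, $r2 ; 0/65532/3/65532/65528
#8 xor  $r1, $r1, $r1 ; 0/0/3/65532/65528
#9 andi  $r3, $r2, 2 ; 0/0/3/2/65528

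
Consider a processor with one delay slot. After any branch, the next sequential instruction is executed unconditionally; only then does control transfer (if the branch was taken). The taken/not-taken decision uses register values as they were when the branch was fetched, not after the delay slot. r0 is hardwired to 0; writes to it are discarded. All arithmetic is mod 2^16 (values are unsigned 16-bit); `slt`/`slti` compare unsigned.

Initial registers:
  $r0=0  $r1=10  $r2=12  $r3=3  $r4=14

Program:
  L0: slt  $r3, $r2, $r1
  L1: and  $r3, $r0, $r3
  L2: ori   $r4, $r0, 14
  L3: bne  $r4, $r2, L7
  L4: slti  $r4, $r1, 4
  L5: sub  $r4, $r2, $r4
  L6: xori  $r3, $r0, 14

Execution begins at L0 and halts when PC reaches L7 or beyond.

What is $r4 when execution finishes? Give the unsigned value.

0

#0 slt  $r3, $r2, $r1 ; 0/10/12/0/14
#1 and  $r3, $r0, $r3 ; 0/10/12/0/14
#2 ori   $r4, $r0, 14 ; 0/10/12/0/14
#3 bne  $r4, $r2, L7 ; 0/10/12/0/14 ; →target
#4 slti  $r4, $r1, 4 ; 0/10/12/0/0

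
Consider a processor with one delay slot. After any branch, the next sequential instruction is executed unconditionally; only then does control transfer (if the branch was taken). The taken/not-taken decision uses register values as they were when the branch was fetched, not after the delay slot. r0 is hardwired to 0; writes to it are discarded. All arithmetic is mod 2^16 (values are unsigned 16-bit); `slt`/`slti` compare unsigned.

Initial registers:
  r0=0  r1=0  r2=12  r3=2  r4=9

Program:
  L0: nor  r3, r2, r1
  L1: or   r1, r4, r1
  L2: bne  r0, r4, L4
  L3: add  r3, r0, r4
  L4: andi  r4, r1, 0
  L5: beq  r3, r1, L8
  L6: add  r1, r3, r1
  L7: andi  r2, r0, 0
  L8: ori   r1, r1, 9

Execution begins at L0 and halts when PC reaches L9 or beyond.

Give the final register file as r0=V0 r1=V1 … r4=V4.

[0] nor  r3, r2, r1  →  {r0:0, r1:0, r2:12, r3:65523, r4:9}
[1] or   r1, r4, r1  →  {r0:0, r1:9, r2:12, r3:65523, r4:9}
[2] bne  r0, r4, L4  →  {r0:0, r1:9, r2:12, r3:65523, r4:9}  ⟨branch taken⟩
[3] add  r3, r0, r4  →  {r0:0, r1:9, r2:12, r3:9, r4:9}
[4] andi  r4, r1, 0  →  {r0:0, r1:9, r2:12, r3:9, r4:0}
[5] beq  r3, r1, L8  →  {r0:0, r1:9, r2:12, r3:9, r4:0}  ⟨branch taken⟩
[6] add  r1, r3, r1  →  {r0:0, r1:18, r2:12, r3:9, r4:0}
[8] ori   r1, r1, 9  →  {r0:0, r1:27, r2:12, r3:9, r4:0}

r0=0 r1=27 r2=12 r3=9 r4=0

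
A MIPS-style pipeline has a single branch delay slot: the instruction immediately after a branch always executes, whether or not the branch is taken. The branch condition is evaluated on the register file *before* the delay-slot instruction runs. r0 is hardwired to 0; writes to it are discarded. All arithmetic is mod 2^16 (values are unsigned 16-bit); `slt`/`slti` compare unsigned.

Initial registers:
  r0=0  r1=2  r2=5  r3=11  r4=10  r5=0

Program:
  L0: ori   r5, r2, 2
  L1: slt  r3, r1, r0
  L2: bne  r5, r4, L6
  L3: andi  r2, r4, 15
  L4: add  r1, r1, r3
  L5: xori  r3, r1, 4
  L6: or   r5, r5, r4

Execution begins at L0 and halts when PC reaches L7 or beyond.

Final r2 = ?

#0 ori   r5, r2, 2 ; 0/2/5/11/10/7
#1 slt  r3, r1, r0 ; 0/2/5/0/10/7
#2 bne  r5, r4, L6 ; 0/2/5/0/10/7 ; →target
#3 andi  r2, r4, 15 ; 0/2/10/0/10/7
#6 or   r5, r5, r4 ; 0/2/10/0/10/15

10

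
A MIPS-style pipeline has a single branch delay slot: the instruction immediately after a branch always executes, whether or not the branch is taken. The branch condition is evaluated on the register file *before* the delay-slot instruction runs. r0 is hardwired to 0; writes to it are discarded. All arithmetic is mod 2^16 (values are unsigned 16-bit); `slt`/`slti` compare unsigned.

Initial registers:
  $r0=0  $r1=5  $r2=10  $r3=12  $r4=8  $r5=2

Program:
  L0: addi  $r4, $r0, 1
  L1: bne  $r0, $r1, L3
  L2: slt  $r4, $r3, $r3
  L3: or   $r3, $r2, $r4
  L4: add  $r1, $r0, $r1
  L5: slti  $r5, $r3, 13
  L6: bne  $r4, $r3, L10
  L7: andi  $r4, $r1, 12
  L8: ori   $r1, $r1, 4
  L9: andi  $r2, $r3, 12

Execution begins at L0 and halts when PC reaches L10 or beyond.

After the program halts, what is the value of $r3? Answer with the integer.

10

#0 addi  $r4, $r0, 1 ; 0/5/10/12/1/2
#1 bne  $r0, $r1, L3 ; 0/5/10/12/1/2 ; →target
#2 slt  $r4, $r3, $r3 ; 0/5/10/12/0/2
#3 or   $r3, $r2, $r4 ; 0/5/10/10/0/2
#4 add  $r1, $r0, $r1 ; 0/5/10/10/0/2
#5 slti  $r5, $r3, 13 ; 0/5/10/10/0/1
#6 bne  $r4, $r3, L10 ; 0/5/10/10/0/1 ; →target
#7 andi  $r4, $r1, 12 ; 0/5/10/10/4/1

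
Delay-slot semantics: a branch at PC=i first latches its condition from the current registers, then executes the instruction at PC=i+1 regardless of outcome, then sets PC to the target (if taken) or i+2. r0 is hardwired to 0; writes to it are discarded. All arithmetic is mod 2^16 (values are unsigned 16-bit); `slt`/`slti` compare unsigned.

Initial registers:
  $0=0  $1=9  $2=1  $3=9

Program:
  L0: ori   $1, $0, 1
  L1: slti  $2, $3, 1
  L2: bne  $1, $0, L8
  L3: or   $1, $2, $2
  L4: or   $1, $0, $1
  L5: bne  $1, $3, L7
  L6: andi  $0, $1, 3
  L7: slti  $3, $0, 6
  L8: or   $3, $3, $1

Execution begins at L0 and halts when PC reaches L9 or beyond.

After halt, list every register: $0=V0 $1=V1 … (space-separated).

[0] ori   $1, $0, 1  →  {$0:0, $1:1, $2:1, $3:9}
[1] slti  $2, $3, 1  →  {$0:0, $1:1, $2:0, $3:9}
[2] bne  $1, $0, L8  →  {$0:0, $1:1, $2:0, $3:9}  ⟨branch taken⟩
[3] or   $1, $2, $2  →  {$0:0, $1:0, $2:0, $3:9}
[8] or   $3, $3, $1  →  {$0:0, $1:0, $2:0, $3:9}

$0=0 $1=0 $2=0 $3=9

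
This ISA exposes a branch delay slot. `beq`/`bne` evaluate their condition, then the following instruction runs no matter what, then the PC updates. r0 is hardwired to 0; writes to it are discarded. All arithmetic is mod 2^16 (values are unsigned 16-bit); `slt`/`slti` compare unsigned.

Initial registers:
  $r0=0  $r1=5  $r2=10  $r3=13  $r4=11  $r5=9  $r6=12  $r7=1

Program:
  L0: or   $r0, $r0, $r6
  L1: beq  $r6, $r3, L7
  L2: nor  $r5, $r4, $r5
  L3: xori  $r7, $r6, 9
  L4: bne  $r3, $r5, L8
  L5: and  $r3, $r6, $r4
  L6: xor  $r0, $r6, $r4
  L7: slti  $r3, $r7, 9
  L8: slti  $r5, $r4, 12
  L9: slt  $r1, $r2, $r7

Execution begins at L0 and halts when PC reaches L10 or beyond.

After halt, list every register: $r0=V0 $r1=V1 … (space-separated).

$r0=0 $r1=0 $r2=10 $r3=8 $r4=11 $r5=1 $r6=12 $r7=5

#0 or   $r0, $r0, $r6 ; 0/5/10/13/11/9/12/1
#1 beq  $r6, $r3, L7 ; 0/5/10/13/11/9/12/1 ; →fallthru
#2 nor  $r5, $r4, $r5 ; 0/5/10/13/11/65524/12/1
#3 xori  $r7, $r6, 9 ; 0/5/10/13/11/65524/12/5
#4 bne  $r3, $r5, L8 ; 0/5/10/13/11/65524/12/5 ; →target
#5 and  $r3, $r6, $r4 ; 0/5/10/8/11/65524/12/5
#8 slti  $r5, $r4, 12 ; 0/5/10/8/11/1/12/5
#9 slt  $r1, $r2, $r7 ; 0/0/10/8/11/1/12/5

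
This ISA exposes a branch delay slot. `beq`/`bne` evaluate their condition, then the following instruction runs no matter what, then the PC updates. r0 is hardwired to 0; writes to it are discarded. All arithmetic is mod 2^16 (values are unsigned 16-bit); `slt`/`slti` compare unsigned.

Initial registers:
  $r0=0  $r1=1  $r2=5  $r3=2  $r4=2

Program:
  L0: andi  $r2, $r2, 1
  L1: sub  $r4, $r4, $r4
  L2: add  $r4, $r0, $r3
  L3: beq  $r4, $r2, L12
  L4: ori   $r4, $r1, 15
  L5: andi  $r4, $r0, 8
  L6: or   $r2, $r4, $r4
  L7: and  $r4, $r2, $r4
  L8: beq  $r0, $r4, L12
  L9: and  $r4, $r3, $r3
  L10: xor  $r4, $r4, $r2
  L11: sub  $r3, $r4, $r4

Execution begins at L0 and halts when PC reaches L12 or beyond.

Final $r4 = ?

2

[0] andi  $r2, $r2, 1  →  {$r0:0, $r1:1, $r2:1, $r3:2, $r4:2}
[1] sub  $r4, $r4, $r4  →  {$r0:0, $r1:1, $r2:1, $r3:2, $r4:0}
[2] add  $r4, $r0, $r3  →  {$r0:0, $r1:1, $r2:1, $r3:2, $r4:2}
[3] beq  $r4, $r2, L12  →  {$r0:0, $r1:1, $r2:1, $r3:2, $r4:2}  ⟨branch fallthrough⟩
[4] ori   $r4, $r1, 15  →  {$r0:0, $r1:1, $r2:1, $r3:2, $r4:15}
[5] andi  $r4, $r0, 8  →  {$r0:0, $r1:1, $r2:1, $r3:2, $r4:0}
[6] or   $r2, $r4, $r4  →  {$r0:0, $r1:1, $r2:0, $r3:2, $r4:0}
[7] and  $r4, $r2, $r4  →  {$r0:0, $r1:1, $r2:0, $r3:2, $r4:0}
[8] beq  $r0, $r4, L12  →  {$r0:0, $r1:1, $r2:0, $r3:2, $r4:0}  ⟨branch taken⟩
[9] and  $r4, $r3, $r3  →  {$r0:0, $r1:1, $r2:0, $r3:2, $r4:2}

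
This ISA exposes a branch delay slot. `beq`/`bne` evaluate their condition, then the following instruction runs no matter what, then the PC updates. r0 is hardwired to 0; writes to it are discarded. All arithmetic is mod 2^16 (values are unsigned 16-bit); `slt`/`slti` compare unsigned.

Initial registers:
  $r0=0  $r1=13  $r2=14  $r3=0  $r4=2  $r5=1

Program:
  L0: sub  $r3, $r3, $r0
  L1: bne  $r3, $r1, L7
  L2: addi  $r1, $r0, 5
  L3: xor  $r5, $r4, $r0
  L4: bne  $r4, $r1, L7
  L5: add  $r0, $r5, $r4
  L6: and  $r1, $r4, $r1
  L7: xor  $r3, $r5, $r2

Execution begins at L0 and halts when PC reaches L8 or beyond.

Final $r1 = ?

5

PC=0  sub  $r3, $r3, $r0     | $r0=0 $r1=13 $r2=14 $r3=0 $r4=2 $r5=1
PC=1  bne  $r3, $r1, L7      | $r0=0 $r1=13 $r2=14 $r3=0 $r4=2 $r5=1  [TAKEN]
PC=2  addi  $r1, $r0, 5      | $r0=0 $r1=5 $r2=14 $r3=0 $r4=2 $r5=1
PC=7  xor  $r3, $r5, $r2     | $r0=0 $r1=5 $r2=14 $r3=15 $r4=2 $r5=1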